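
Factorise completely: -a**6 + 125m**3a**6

a**6(5m - 1)(25m**2 + 5m + 1)

Factor out a**6 first: what remains is 125m**3 - 1.
Recognize a difference of cubes with the parts 5m and 1.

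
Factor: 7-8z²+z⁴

(z+1)(z-1)(z²-7)

Substitute u = z² to get a quadratic in u, then factor.
z²-7 is irreducible over ℤ (7 is not a perfect square).
z²-1 is a difference of squares.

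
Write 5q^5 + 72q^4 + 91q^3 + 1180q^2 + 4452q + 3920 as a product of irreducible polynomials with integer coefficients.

(5q + 7)(q + 14)(q + 2)(q^2 - 3q + 20)

Trying the rational-root candidates, q = -14 is a root, so (q + 14) divides it; the quotient is 5q^4 + 2q^3 + 63q^2 + 298q + 280.
Continuing, q = -7/5 is a root, so (5q + 7) is a factor; dividing leaves q^3 - q^2 + 14q + 40.
Continuing, q = -2 is a root, so (q + 2) divides it; the quotient is q^2 - 3q + 20.
The quadratic q^2 - 3q + 20 has discriminant -71 < 0 and is irreducible over ℤ.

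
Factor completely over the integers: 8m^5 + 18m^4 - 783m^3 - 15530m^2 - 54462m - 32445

Trying the rational-root candidates, m = 15 is a root, so (m - 15) is a factor; dividing leaves 8m^4 + 138m^3 + 1287m^2 + 3775m + 2163.
Then m = -3/4 is a root, giving the factor (4m + 3) and quotient 2m^3 + 33m^2 + 297m + 721.
Next, m = -7/2 is a root, so (2m + 7) divides it; the quotient is m^2 + 13m + 103.
The quadratic m^2 + 13m + 103 has discriminant -243 < 0 and is irreducible over ℤ.

(2m + 7)(4m + 3)(m - 15)(m^2 + 13m + 103)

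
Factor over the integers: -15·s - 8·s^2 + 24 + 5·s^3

Group as (5·s^3 - 15·s) + (-8·s^2 + 24) = 5·s·(s^2 - 3) - 8·(s^2 - 3).
Both groups share the factor (s^2 - 3).

(5·s - 8)·(s^2 - 3)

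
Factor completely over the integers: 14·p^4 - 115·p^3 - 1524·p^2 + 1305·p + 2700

Testing divisors of the constant over divisors of the leading coefficient, p = -15/2 is a root, giving the factor (2·p + 15) and quotient 7·p^3 - 110·p^2 + 63·p + 180.
Continuing, p = -1 is a root, so (p + 1) is a factor; dividing leaves 7·p^2 - 117·p + 180.
The remaining quadratic factors as (p - 15)(7·p - 12).

(2·p + 15)·(7·p - 12)·(p + 1)·(p - 15)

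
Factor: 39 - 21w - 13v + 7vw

Group as (7vw - 13v) + (-21w + 39) = v(7w - 13) - 3(7w - 13).
Both groups share the factor (7w - 13).

(7w - 13)(v - 3)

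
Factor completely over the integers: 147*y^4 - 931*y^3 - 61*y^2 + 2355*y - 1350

Trying the rational-root candidates, y = 5/7 is a root, so (7*y - 5) divides it; the quotient is 21*y^3 - 118*y^2 - 93*y + 270.
Next, y = 9/7 is a root, so (7*y - 9) divides it; the quotient is 3*y^2 - 13*y - 30.
The remaining quadratic factors as (y - 6)(3*y + 5).

(3*y + 5)*(7*y - 5)*(7*y - 9)*(y - 6)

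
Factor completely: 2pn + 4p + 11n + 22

(2p + 11)(n + 2)

Group as (2pn + 4p) + (11n + 22) = 2p(n + 2) + 11(n + 2).
Both groups share the factor (n + 2).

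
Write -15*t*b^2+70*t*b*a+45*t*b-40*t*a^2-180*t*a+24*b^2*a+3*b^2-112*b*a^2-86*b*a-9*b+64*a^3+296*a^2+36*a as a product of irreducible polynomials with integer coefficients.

-(3*b-2*a-9)*(b-4*a)*(5*t-8*a-1)

Group: 5*t*(-3*b^2+14*b*a+9*b-8*a^2-36*a) + (-8*a-1)*(-3*b^2+14*b*a+9*b-8*a^2-36*a); both groups contain (-3*b^2+14*b*a+9*b-8*a^2-36*a), so (5*t-8*a-1) is a factor with cofactor -3*b^2+14*b*a+9*b-8*a^2-36*a.
The cofactor groups again: -3*b^2+14*b*a+9*b-8*a^2-36*a = -b*(3*b-2*a-9) + 4*a*(3*b-2*a-9); both groups contain (3*b-2*a-9), giving -(b-4*a)*(3*b-2*a-9).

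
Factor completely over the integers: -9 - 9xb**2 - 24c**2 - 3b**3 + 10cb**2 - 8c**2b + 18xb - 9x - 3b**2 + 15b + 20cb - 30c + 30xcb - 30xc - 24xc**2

-(4c - 3b + 3)(2c - b + 1)(3x + b + 3)

Group: 4c(-6xc + 3xb - 3x - 2cb - 6c + b**2 + 2b - 3) + (-3b + 3)(-6xc + 3xb - 3x - 2cb - 6c + b**2 + 2b - 3); both groups contain (-6xc + 3xb - 3x - 2cb - 6c + b**2 + 2b - 3), so (4c - 3b + 3) is a factor with cofactor -6xc + 3xb - 3x - 2cb - 6c + b**2 + 2b - 3.
The cofactor groups again: -6xc + 3xb - 3x - 2cb - 6c + b**2 + 2b - 3 = -3x(2c - b + 1) + (-b - 3)(2c - b + 1); both groups contain (2c - b + 1), giving -(3x + b + 3)(2c - b + 1).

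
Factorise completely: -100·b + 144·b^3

Pull out the common factor 4·b; 36·b^2 - 25 is a difference of squares.

4·b·(6·b + 5)·(6·b - 5)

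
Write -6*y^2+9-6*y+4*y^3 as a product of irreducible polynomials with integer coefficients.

(2*y-3)*(2*y^2-3)

Group as (4*y^3-6*y) + (-6*y^2+9) = 2*y*(2*y^2-3) - 3*(2*y^2-3).
Both groups share the factor (2*y^2-3).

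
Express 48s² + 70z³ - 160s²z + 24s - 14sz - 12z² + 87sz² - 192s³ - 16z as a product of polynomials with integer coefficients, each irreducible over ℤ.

-(3s - 2z)(8s + 5z + 2)(8s + 7z - 4)

Group: 8s(-24s² - 5sz + 12s + 14z² - 8z) + (5z + 2)(-24s² - 5sz + 12s + 14z² - 8z); both groups contain (-24s² - 5sz + 12s + 14z² - 8z), so (8s + 5z + 2) is a factor with cofactor -24s² - 5sz + 12s + 14z² - 8z.
The cofactor groups again: -24s² - 5sz + 12s + 14z² - 8z = -8s(3s - 2z) + (-7z + 4)(3s - 2z); both groups contain (3s - 2z), giving -(8s + 7z - 4)(3s - 2z).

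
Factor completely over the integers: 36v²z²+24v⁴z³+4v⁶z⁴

4v²z²(v²z+3)²

Pull out the common factor 4v²z², leaving v⁴z²+6v²z+9.
Recognize a perfect-square trinomial with the parts 3 and v²z.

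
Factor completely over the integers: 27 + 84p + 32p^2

Need a pair with product 32·27 = 864 and sum 84: that's 12 and 72.
Split the middle term: 32p^2 + 12p + 72p + 27 = 4p(8p + 3) + 9(8p + 3).

(4p + 9)(8p + 3)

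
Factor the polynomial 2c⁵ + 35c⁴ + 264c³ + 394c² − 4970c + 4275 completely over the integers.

(2c − 5)(c + 9)(c − 1)(c² + 12c + 95)

Testing divisors of the constant over divisors of the leading coefficient, c = 1 is a root, giving the factor (c − 1) and quotient 2c⁴ + 37c³ + 301c² + 695c − 4275.
Continuing, c = 5/2 is a root, so (2c − 5) divides it; the quotient is c³ + 21c² + 203c + 855.
Next, c = −9 is a root, so (c + 9) divides it; the quotient is c² + 12c + 95.
The quadratic c² + 12c + 95 has discriminant −236 < 0 and is irreducible over ℤ.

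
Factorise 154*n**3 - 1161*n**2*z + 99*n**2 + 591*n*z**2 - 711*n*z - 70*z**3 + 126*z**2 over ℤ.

Group: n*(154*n**2 - 83*n*z + 99*n + 10*z**2 - 18*z) - 7*z*(154*n**2 - 83*n*z + 99*n + 10*z**2 - 18*z); both groups contain (154*n**2 - 83*n*z + 99*n + 10*z**2 - 18*z), so (n - 7*z) is a factor with cofactor 154*n**2 - 83*n*z + 99*n + 10*z**2 - 18*z.
The cofactor groups again: 154*n**2 - 83*n*z + 99*n + 10*z**2 - 18*z = 14*n*(11*n - 2*z) + (-5*z + 9)*(11*n - 2*z); both groups contain (11*n - 2*z), giving (14*n - 5*z + 9)*(11*n - 2*z).

(11*n - 2*z)*(14*n - 5*z + 9)*(n - 7*z)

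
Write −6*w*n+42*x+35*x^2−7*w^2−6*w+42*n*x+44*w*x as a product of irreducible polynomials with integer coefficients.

−(7*w+6*n+5*x+6)*(w−7*x)

Group: −w*(7*w+6*n+5*x+6) + 7*x*(7*w+6*n+5*x+6); both groups contain (7*w+6*n+5*x+6).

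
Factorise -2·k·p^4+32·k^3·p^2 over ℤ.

Factor out 2·k·p^2, leaving 16·k^2-p^2, which is a difference of two squares.

2·k·p^2·(4·k+p)·(4·k-p)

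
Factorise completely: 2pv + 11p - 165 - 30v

Group as (2pv + 11p) + (-30v - 165) = p(2v + 11) - 15(2v + 11).
Both groups share the factor (2v + 11).

(2v + 11)(p - 15)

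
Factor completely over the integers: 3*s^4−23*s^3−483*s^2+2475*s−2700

Among the possible rational roots, s = 5/3 is a root, so (3*s−5) divides it; the quotient is s^3−6*s^2−171*s+540.
Then s = 15 is a root, so (s−15) divides it; the quotient is s^2+9*s−36.
The remaining quadratic factors as (s+12)(s−3).

(3*s−5)*(s+12)*(s−15)*(s−3)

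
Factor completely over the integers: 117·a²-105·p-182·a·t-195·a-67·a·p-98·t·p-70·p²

(13·a+7·p)·(9·a-14·t-10·p-15)

Group: 9·a·(13·a+7·p) + (-14·t-10·p-15)·(13·a+7·p); both groups contain (13·a+7·p).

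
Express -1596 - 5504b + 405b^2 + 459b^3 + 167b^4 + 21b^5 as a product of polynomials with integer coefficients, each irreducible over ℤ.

Testing divisors of the constant over divisors of the leading coefficient, b = -6 is a root, so (b + 6) divides it; the quotient is 21b^4 + 41b^3 + 213b^2 - 873b - 266.
Then b = 7/3 is a root, giving the factor (3b - 7) and quotient 7b^3 + 30b^2 + 141b + 38.
Continuing, b = -2/7 is a root, so (7b + 2) is a factor; dividing leaves b^2 + 4b + 19.
The quadratic b^2 + 4b + 19 has discriminant -60 < 0 and is irreducible over ℤ.

(3b - 7)(7b + 2)(b + 6)(b^2 + 4b + 19)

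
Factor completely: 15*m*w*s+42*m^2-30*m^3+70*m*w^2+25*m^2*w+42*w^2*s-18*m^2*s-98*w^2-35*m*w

Group: m*(-30*m^2-35*m*w-18*m*s+42*m-21*w*s+49*w) - 2*w*(-30*m^2-35*m*w-18*m*s+42*m-21*w*s+49*w); both groups contain (-30*m^2-35*m*w-18*m*s+42*m-21*w*s+49*w), so (m-2*w) is a factor with cofactor -30*m^2-35*m*w-18*m*s+42*m-21*w*s+49*w.
The cofactor groups again: -30*m^2-35*m*w-18*m*s+42*m-21*w*s+49*w = -6*m*(5*m+3*s-7) - 7*w*(5*m+3*s-7); both groups contain (5*m+3*s-7), giving -(6*m+7*w)*(5*m+3*s-7).

-(5*m+3*s-7)*(6*m+7*w)*(m-2*w)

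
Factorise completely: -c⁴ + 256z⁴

Write as (16z²)² − (c²)², then factor 16z² - c² once more.

(4z - c)(4z + c)(16z² + c²)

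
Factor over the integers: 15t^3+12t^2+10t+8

Group as (15t^3+10t) + (12t^2+8) = 5t(3t^2+2) + 4(3t^2+2).
Both groups share the factor (3t^2+2).

(5t+4)(3t^2+2)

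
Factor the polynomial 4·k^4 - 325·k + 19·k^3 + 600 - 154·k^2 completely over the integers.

(4·k - 5)·(k + 3)·(k + 8)·(k - 5)

By the rational root theorem, k = 5 is a root, so (k - 5) is a factor; dividing leaves 4·k^3 + 39·k^2 + 41·k - 120.
Then k = -8 is a root, so (k + 8) divides it; the quotient is 4·k^2 + 7·k - 15.
The remaining quadratic factors as (4·k - 5)(k + 3).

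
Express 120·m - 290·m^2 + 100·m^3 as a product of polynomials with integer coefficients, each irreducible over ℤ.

Pull out the common factor 10·m, then factor the remaining trinomial.

10·m·(2·m - 1)·(5·m - 12)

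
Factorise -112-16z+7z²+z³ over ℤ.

Trying the rational-root candidates, z = 4 is a root, so (z-4) divides it; the quotient is z²+11z+28.
The remaining quadratic factors as (z+7)(z+4).

(z+4)(z+7)(z-4)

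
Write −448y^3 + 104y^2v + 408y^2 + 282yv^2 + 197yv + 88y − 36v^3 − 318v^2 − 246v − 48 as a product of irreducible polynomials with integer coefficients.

Group: 8y(−56y^2 + 55yv + 72y − 6v^2 − 50v − 16) + (6v + 3)(−56y^2 + 55yv + 72y − 6v^2 − 50v − 16); both groups contain (−56y^2 + 55yv + 72y − 6v^2 − 50v − 16), so (8y + 6v + 3) is a factor with cofactor −56y^2 + 55yv + 72y − 6v^2 − 50v − 16.
The cofactor groups again: −56y^2 + 55yv + 72y − 6v^2 − 50v − 16 = −7y(8y − v − 8) + (6v + 2)(8y − v − 8); both groups contain (8y − v − 8), giving −(7y − 6v − 2)(8y − v − 8).

−(7y − 6v − 2)(8y − v − 8)(8y + 6v + 3)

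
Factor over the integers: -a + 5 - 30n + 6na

(6n - 1)(a - 5)

Group as (6na - 30n) + (-a + 5) = 6n(a - 5) - (a - 5).
Both groups share the factor (a - 5).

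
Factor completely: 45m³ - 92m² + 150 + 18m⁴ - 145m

(3m - 5)(6m - 5)(m + 2)(m + 3)

Testing divisors of the constant over divisors of the leading coefficient, m = 5/3 is a root, so (3m - 5) is a factor; dividing leaves 6m³ + 25m² + 11m - 30.
Continuing, m = 5/6 is a root, giving the factor (6m - 5) and quotient m² + 5m + 6.
The remaining quadratic factors as (m + 3)(m + 2).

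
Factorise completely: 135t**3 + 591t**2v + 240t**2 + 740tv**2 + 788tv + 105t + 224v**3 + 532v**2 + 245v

Group: 3t(45t**2 + 92tv + 80t + 32v**2 + 76v + 35) + 7v(45t**2 + 92tv + 80t + 32v**2 + 76v + 35); both groups contain (45t**2 + 92tv + 80t + 32v**2 + 76v + 35), so (3t + 7v) is a factor with cofactor 45t**2 + 92tv + 80t + 32v**2 + 76v + 35.
The cofactor groups again: 45t**2 + 92tv + 80t + 32v**2 + 76v + 35 = 9t(5t + 8v + 5) + (4v + 7)(5t + 8v + 5); both groups contain (5t + 8v + 5), giving (9t + 4v + 7)(5t + 8v + 5).

(3t + 7v)(5t + 8v + 5)(9t + 4v + 7)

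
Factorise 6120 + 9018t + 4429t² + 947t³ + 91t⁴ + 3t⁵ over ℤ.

Trying the rational-root candidates, t = -15 is a root, so (t + 15) is a factor; dividing leaves 3t⁴ + 46t³ + 257t² + 574t + 408.
Next, t = -4/3 is a root, giving the factor (3t + 4) and quotient t³ + 14t² + 67t + 102.
Continuing, t = -3 is a root, so (t + 3) is a factor; dividing leaves t² + 11t + 34.
The quadratic t² + 11t + 34 has discriminant -15 < 0 and is irreducible over ℤ.

(3t + 4)(t + 15)(t + 3)(t² + 11t + 34)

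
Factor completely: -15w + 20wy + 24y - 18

Group as (20wy - 15w) + (24y - 18) = 5w(4y - 3) + 6(4y - 3).
Both groups share the factor (4y - 3).

(4y - 3)(5w + 6)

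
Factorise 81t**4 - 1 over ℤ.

Difference of squares twice: with A = 3t and B = 1, A⁴ − B⁴ = (A² − B²)(A² + B²), and A² − B² factors again.

(3t + 1)(3t - 1)(9t**2 + 1)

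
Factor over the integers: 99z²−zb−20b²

Group: 11z(9z+4b) − 5b(9z+4b); both groups contain (9z+4b).

(11z−5b)(9z+4b)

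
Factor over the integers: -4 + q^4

Substitute u = q^2 to get a quadratic in u, then factor.
q^2 - 2 is irreducible over ℤ (2 is not a perfect square).
q^2 + 2 is irreducible over ℤ (always positive, so no real roots).

(q^2 + 2)·(q^2 - 2)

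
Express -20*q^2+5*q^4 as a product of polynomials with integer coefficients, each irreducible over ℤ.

Pull out the common factor 5*q^2; q^2-4 is a difference of squares.

5*q^2*(q+2)*(q-2)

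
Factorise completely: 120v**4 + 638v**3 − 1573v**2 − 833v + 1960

Among the possible rational roots, v = 8/5 is a root, so (5v − 8) divides it; the quotient is 24v**3 + 166v**2 − 49v − 245.
Continuing, v = −7/6 is a root, so (6v + 7) is a factor; dividing leaves 4v**2 + 23v − 35.
The remaining quadratic factors as (v + 7)(4v − 5).

(4v − 5)(5v − 8)(6v + 7)(v + 7)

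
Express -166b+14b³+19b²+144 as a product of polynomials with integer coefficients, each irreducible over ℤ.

Trying the rational-root candidates, b = 8/7 is a root, so (7b-8) divides it; the quotient is 2b²+5b-18.
The remaining quadratic factors as (b-2)(2b+9).

(2b+9)(7b-8)(b-2)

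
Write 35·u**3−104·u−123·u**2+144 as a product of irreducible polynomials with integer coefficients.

By the rational root theorem, u = −9/7 is a root, so (7·u+9) divides it; the quotient is 5·u**2−24·u+16.
The remaining quadratic factors as (5·u−4)(u−4).

(5·u−4)·(7·u+9)·(u−4)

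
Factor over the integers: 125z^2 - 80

Every term has a factor of 5. Then 25z^2 - 16 = (5z)² − (4)².

5(5z + 4)(5z - 4)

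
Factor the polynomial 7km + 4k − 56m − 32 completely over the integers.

(7m + 4)(k − 8)

Group as (7km + 4k) + (−56m − 32) = k(7m + 4) − 8(7m + 4).
Both groups share the factor (7m + 4).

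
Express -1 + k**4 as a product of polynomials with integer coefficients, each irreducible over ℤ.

(k)⁴ − (1)⁴ = ((k)² − (1)²)((k)² + (1)²); the first factor splits again, the second (k**2 + 1) is irreducible.

(k + 1)·(k - 1)·(k**2 + 1)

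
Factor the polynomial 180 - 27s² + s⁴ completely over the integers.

Substitute u = s² to get a quadratic in u, then factor.
s² - 12 is irreducible over ℤ (12 is not a perfect square).
s² - 15 is irreducible over ℤ (15 is not a perfect square).

(s² - 12)(s² - 15)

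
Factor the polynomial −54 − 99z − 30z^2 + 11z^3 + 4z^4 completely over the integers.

(4z + 3)(z + 2)(z + 3)(z − 3)

Among the possible rational roots, z = −3/4 is a root, so (4z + 3) is a factor; dividing leaves z^3 + 2z^2 − 9z − 18.
Next, z = −3 is a root, giving the factor (z + 3) and quotient z^2 − z − 6.
The remaining quadratic factors as (z − 3)(z + 2).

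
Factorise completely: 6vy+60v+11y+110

Group as (6vy+60v) + (11y+110) = 6v(y+10) + 11(y+10).
Both groups share the factor (y+10).

(6v+11)(y+10)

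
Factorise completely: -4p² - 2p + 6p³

Pull out the common factor 2p, then factor the remaining trinomial.

2p(3p + 1)(p - 1)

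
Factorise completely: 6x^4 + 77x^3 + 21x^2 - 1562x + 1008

(2x - 7)(3x - 2)(x + 8)(x + 9)

Among the possible rational roots, x = 2/3 is a root, so (3x - 2) is a factor; dividing leaves 2x^3 + 27x^2 + 25x - 504.
Next, x = -9 is a root, giving the factor (x + 9) and quotient 2x^2 + 9x - 56.
The remaining quadratic factors as (2x - 7)(x + 8).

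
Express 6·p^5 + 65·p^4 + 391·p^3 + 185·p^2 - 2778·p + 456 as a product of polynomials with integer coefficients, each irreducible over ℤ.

By the rational root theorem, p = -4 is a root, giving the factor (p + 4) and quotient 6·p^4 + 41·p^3 + 227·p^2 - 723·p + 114.
Continuing, p = 1/6 is a root, so (6·p - 1) is a factor; dividing leaves p^3 + 7·p^2 + 39·p - 114.
Continuing, p = 2 is a root, so (p - 2) is a factor; dividing leaves p^2 + 9·p + 57.
The quadratic p^2 + 9·p + 57 has discriminant -147 < 0 and is irreducible over ℤ.

(6·p - 1)·(p + 4)·(p - 2)·(p^2 + 9·p + 57)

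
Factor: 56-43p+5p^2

Need a pair with product 5·56 = 280 and sum -43: that's -35 and -8.
Split the middle term: 5p^2-35p - 8p+56 = 5p(p-7) - 8(p-7).

(5p-8)(p-7)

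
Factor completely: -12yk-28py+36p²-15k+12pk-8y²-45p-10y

Group: 9p(4p-4y-5) + (2y+3k)(4p-4y-5); both groups contain (4p-4y-5).

(9p+2y+3k)(4p-4y-5)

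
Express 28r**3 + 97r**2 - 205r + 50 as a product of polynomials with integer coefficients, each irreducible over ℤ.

(4r - 5)(7r - 2)(r + 5)

Trying the rational-root candidates, r = -5 is a root, giving the factor (r + 5) and quotient 28r**2 - 43r + 10.
The remaining quadratic factors as (7r - 2)(4r - 5).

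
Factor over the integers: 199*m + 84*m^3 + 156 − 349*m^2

Among the possible rational roots, m = 13/4 is a root, so (4*m − 13) divides it; the quotient is 21*m^2 − 19*m − 12.
The remaining quadratic factors as (3*m − 4)(7*m + 3).

(3*m − 4)*(4*m − 13)*(7*m + 3)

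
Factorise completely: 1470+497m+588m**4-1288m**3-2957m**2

By the rational root theorem, m = -6/7 is a root, giving the factor (7m+6) and quotient 84m**3-256m**2-203m+245.
Continuing, m = 5/7 is a root, so (7m-5) is a factor; dividing leaves 12m**2-28m-49.
The remaining quadratic factors as (6m+7)(2m-7).

(2m-7)(6m+7)(7m+6)(7m-5)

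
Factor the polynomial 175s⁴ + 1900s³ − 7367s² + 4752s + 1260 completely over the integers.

(5s + 1)(5s − 6)(7s − 15)(s + 14)

Among the possible rational roots, s = −1/5 is a root, so (5s + 1) divides it; the quotient is 35s³ + 373s² − 1548s + 1260.
Continuing, s = −14 is a root, so (s + 14) is a factor; dividing leaves 35s² − 117s + 90.
The remaining quadratic factors as (5s − 6)(7s − 15).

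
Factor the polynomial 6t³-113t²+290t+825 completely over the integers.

By the rational root theorem, t = 11/2 is a root, so (2t-11) is a factor; dividing leaves 3t²-40t-75.
The remaining quadratic factors as (3t+5)(t-15).

(2t-11)(3t+5)(t-15)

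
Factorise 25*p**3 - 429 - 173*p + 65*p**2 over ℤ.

Among the possible rational roots, p = -3 is a root, giving the factor (p + 3) and quotient 25*p**2 - 10*p - 143.
The remaining quadratic factors as (5*p + 11)(5*p - 13).

(5*p + 11)*(5*p - 13)*(p + 3)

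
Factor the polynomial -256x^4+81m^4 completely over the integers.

(3m+4x)(3m-4x)(9m^2+16x^2)

Write as (9m^2)² − (16x^2)², then factor 9m^2-16x^2 once more.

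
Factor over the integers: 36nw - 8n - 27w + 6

Group as (36nw - 8n) + (-27w + 6) = 4n(9w - 2) - 3(9w - 2).
Both groups share the factor (9w - 2).

(4n - 3)(9w - 2)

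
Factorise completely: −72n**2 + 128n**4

Every term has a factor of 8n**2. Then 16n**2 − 9 = (4n)² − (3)².

8n**2(4n + 3)(4n − 3)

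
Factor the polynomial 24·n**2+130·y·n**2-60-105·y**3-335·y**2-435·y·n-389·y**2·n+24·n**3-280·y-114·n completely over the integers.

Group: 7·y·(-15·y**2-62·y·n-35·y-8·n**2-24·n-10) + (-3·n+6)·(-15·y**2-62·y·n-35·y-8·n**2-24·n-10); both groups contain (-15·y**2-62·y·n-35·y-8·n**2-24·n-10), so (7·y-3·n+6) is a factor with cofactor -15·y**2-62·y·n-35·y-8·n**2-24·n-10.
The cofactor groups again: -15·y**2-62·y·n-35·y-8·n**2-24·n-10 = -15·y·(y+4·n+2) + (-2·n-5)·(y+4·n+2); both groups contain (y+4·n+2), giving -(15·y+2·n+5)·(y+4·n+2).

-(7·y-3·n+6)·(15·y+2·n+5)·(y+4·n+2)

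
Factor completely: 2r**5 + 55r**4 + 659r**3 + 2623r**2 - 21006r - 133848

(2r - 11)(r + 12)(r + 6)(r**2 + 15r + 169)

By the rational root theorem, r = 11/2 is a root, so (2r - 11) is a factor; dividing leaves r**4 + 33r**3 + 511r**2 + 4122r + 12168.
Continuing, r = -12 is a root, giving the factor (r + 12) and quotient r**3 + 21r**2 + 259r + 1014.
Next, r = -6 is a root, so (r + 6) divides it; the quotient is r**2 + 15r + 169.
The quadratic r**2 + 15r + 169 has discriminant -451 < 0 and is irreducible over ℤ.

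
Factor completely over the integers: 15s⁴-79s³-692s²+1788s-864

Trying the rational-root candidates, s = -6 is a root, so (s+6) divides it; the quotient is 15s³-169s²+322s-144.
Next, s = 9 is a root, giving the factor (s-9) and quotient 15s²-34s+16.
The remaining quadratic factors as (3s-2)(5s-8).

(3s-2)(5s-8)(s+6)(s-9)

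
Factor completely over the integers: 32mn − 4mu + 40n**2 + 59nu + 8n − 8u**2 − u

(4m + 5n + 8u + 1)(8n − u)

Group: 4m(8n − u) + (5n + 8u + 1)(8n − u); both groups contain (8n − u).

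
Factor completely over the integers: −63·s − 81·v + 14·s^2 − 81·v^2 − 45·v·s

Group: −9·v·(9·v − 2·s + 9) − 7·s·(9·v − 2·s + 9); both groups contain (9·v − 2·s + 9).

−(9·v − 2·s + 9)·(9·v + 7·s)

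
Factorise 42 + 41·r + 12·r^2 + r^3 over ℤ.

(r + 2)·(r + 3)·(r + 7)

Among the possible rational roots, r = -7 is a root, giving the factor (r + 7) and quotient r^2 + 5·r + 6.
The remaining quadratic factors as (r + 3)(r + 2).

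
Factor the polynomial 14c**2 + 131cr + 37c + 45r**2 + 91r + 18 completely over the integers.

(14c + 5r + 9)(c + 9r + 2)

Group: c(14c + 5r + 9) + (9r + 2)(14c + 5r + 9); both groups contain (14c + 5r + 9).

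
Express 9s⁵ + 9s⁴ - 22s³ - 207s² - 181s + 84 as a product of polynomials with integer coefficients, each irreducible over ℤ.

(3s + 4)(3s - 1)(s - 3)(s² + 3s + 7)

Among the possible rational roots, s = 1/3 is a root, so (3s - 1) divides it; the quotient is 3s⁴ + 4s³ - 6s² - 71s - 84.
Next, s = -4/3 is a root, so (3s + 4) is a factor; dividing leaves s³ - 2s - 21.
Then s = 3 is a root, giving the factor (s - 3) and quotient s² + 3s + 7.
The quadratic s² + 3s + 7 has discriminant -19 < 0 and is irreducible over ℤ.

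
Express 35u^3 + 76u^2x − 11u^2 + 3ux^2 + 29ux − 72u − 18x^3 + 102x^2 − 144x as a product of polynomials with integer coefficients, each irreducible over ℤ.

Group: 5u(7u^2 + 11ux + 9u − 6x^2 + 18x) + (3x − 8)(7u^2 + 11ux + 9u − 6x^2 + 18x); both groups contain (7u^2 + 11ux + 9u − 6x^2 + 18x), so (5u + 3x − 8) is a factor with cofactor 7u^2 + 11ux + 9u − 6x^2 + 18x.
The cofactor groups again: 7u^2 + 11ux + 9u − 6x^2 + 18x = 7u(u + 2x) + (−3x + 9)(u + 2x); both groups contain (u + 2x), giving (7u − 3x + 9)(u + 2x).

(5u + 3x − 8)(7u − 3x + 9)(u + 2x)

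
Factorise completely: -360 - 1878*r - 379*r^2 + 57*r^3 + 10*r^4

(2*r + 15)*(5*r + 1)*(r + 4)*(r - 6)

Among the possible rational roots, r = 6 is a root, giving the factor (r - 6) and quotient 10*r^3 + 117*r^2 + 323*r + 60.
Continuing, r = -1/5 is a root, giving the factor (5*r + 1) and quotient 2*r^2 + 23*r + 60.
The remaining quadratic factors as (r + 4)(2*r + 15).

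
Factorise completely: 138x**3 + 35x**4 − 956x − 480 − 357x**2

Among the possible rational roots, x = 3 is a root, so (x − 3) divides it; the quotient is 35x**3 + 243x**2 + 372x + 160.
Next, x = −4/5 is a root, giving the factor (5x + 4) and quotient 7x**2 + 43x + 40.
The remaining quadratic factors as (7x + 8)(x + 5).

(5x + 4)(7x + 8)(x + 5)(x − 3)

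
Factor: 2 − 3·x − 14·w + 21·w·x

Group as (21·w·x − 14·w) + (−3·x + 2) = 7·w·(3·x − 2) − (3·x − 2).
Both groups share the factor (3·x − 2).

(3·x − 2)·(7·w − 1)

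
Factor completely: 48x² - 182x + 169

Need a pair with product 48·169 = 8112 and sum -182: that's -78 and -104.
Split the middle term: 48x² - 78x - 104x + 169 = 6x(8x - 13) - 13(8x - 13).

(6x - 13)(8x - 13)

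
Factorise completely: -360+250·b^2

Pull out the common factor 10; 25·b^2-36 is a difference of squares.

10·(5·b+6)·(5·b-6)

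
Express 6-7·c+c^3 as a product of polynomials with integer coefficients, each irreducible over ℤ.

Testing divisors of the constant over divisors of the leading coefficient, c = 1 is a root, so (c-1) is a factor; dividing leaves c^2+c-6.
The remaining quadratic factors as (c-2)(c+3).

(c+3)·(c-1)·(c-2)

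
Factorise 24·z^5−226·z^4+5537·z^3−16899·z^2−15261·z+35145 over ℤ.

Testing divisors of the constant over divisors of the leading coefficient, z = 11/3 is a root, so (3·z−11) is a factor; dividing leaves 8·z^4−46·z^3+1677·z^2+516·z−3195.
Then z = 5/4 is a root, so (4·z−5) is a factor; dividing leaves 2·z^3−9·z^2+408·z+639.
Then z = −3/2 is a root, so (2·z+3) divides it; the quotient is z^2−6·z+213.
The quadratic z^2−6·z+213 has discriminant −816 < 0 and is irreducible over ℤ.

(2·z+3)·(3·z−11)·(4·z−5)·(z^2−6·z+213)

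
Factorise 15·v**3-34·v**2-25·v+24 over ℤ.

Trying the rational-root candidates, v = 8/3 is a root, so (3·v-8) divides it; the quotient is 5·v**2+2·v-3.
The remaining quadratic factors as (5·v-3)(v+1).

(3·v-8)·(5·v-3)·(v+1)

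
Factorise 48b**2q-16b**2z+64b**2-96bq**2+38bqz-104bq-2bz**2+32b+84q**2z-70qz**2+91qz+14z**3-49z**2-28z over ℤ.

(2b-4q+2z+1)(3q-z+4)(8b-7z)

Group: 8b(6bq-2bz+8b-12q**2+10qz-13q-2z**2+7z+4) - 7z(6bq-2bz+8b-12q**2+10qz-13q-2z**2+7z+4); both groups contain (6bq-2bz+8b-12q**2+10qz-13q-2z**2+7z+4), so (8b-7z) is a factor with cofactor 6bq-2bz+8b-12q**2+10qz-13q-2z**2+7z+4.
The cofactor groups again: 6bq-2bz+8b-12q**2+10qz-13q-2z**2+7z+4 = 2b(3q-z+4) + (-4q+2z+1)(3q-z+4); both groups contain (3q-z+4), giving (2b-4q+2z+1)(3q-z+4).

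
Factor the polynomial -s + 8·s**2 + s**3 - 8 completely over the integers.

Among the possible rational roots, s = -8 is a root, so (s + 8) is a factor; dividing leaves s**2 - 1.
The remaining quadratic factors as (s + 1)(s - 1).

(s + 1)·(s + 8)·(s - 1)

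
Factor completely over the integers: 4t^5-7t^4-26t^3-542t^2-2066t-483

By the rational root theorem, t = 7 is a root, giving the factor (t-7) and quotient 4t^4+21t^3+121t^2+305t+69.
Continuing, t = -1/4 is a root, so (4t+1) is a factor; dividing leaves t^3+5t^2+29t+69.
Next, t = -3 is a root, so (t+3) is a factor; dividing leaves t^2+2t+23.
The quadratic t^2+2t+23 has discriminant -88 < 0 and is irreducible over ℤ.

(4t+1)(t+3)(t-7)(t^2+2t+23)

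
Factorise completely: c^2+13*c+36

(c+4)*(c+9)

Two integers with product 36 and sum 13 are 4 and 9.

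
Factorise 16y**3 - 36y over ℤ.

4y(2y + 3)(2y - 3)

Every term has a factor of 4y. Then 4y**2 - 9 = (2y)² − (3)².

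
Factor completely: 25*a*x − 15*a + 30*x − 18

Group as (25*a*x − 15*a) + (30*x − 18) = 5*a*(5*x − 3) + 6*(5*x − 3).
Both groups share the factor (5*x − 3).

(5*a + 6)*(5*x − 3)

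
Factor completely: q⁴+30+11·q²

Substitute u = q² to get a quadratic in u, then factor.
q²+5 is irreducible over ℤ (always positive, so no real roots).
q²+6 is irreducible over ℤ (always positive, so no real roots).

(q²+5)·(q²+6)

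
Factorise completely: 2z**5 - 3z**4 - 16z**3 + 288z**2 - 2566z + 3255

(2z - 3)(z + 7)(z - 5)(z**2 - 2z + 31)

Testing divisors of the constant over divisors of the leading coefficient, z = 5 is a root, so (z - 5) is a factor; dividing leaves 2z**4 + 7z**3 + 19z**2 + 383z - 651.
Then z = -7 is a root, so (z + 7) divides it; the quotient is 2z**3 - 7z**2 + 68z - 93.
Next, z = 3/2 is a root, so (2z - 3) is a factor; dividing leaves z**2 - 2z + 31.
The quadratic z**2 - 2z + 31 has discriminant -120 < 0 and is irreducible over ℤ.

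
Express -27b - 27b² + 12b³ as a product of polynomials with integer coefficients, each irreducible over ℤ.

3b(4b + 3)(b - 3)

Pull out the common factor 3b, then factor the remaining trinomial.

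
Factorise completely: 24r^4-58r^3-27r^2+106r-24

Among the possible rational roots, r = -4/3 is a root, so (3r+4) divides it; the quotient is 8r^3-30r^2+31r-6.
Continuing, r = 3/2 is a root, so (2r-3) divides it; the quotient is 4r^2-9r+2.
The remaining quadratic factors as (r-2)(4r-1).

(2r-3)(3r+4)(4r-1)(r-2)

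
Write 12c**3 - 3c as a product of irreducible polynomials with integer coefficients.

Every term has a factor of 3c. Then 4c**2 - 1 = (2c)² − (1)².

3c(2c + 1)(2c - 1)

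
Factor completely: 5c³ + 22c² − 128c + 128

By the rational root theorem, c = 2 is a root, so (c − 2) is a factor; dividing leaves 5c² + 32c − 64.
The remaining quadratic factors as (c + 8)(5c − 8).

(5c − 8)(c + 8)(c − 2)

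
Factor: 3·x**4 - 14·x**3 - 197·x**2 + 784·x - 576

(3·x - 8)·(x + 8)·(x - 1)·(x - 9)

Testing divisors of the constant over divisors of the leading coefficient, x = 9 is a root, giving the factor (x - 9) and quotient 3·x**3 + 13·x**2 - 80·x + 64.
Continuing, x = -8 is a root, giving the factor (x + 8) and quotient 3·x**2 - 11·x + 8.
The remaining quadratic factors as (x - 1)(3·x - 8).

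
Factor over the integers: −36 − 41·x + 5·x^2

(5·x + 4)·(x − 9)

Need a pair with product 5·(−36) = −180 and sum −41: that's −45 and 4.
Split the middle term: 5·x^2 − 45·x + 4·x − 36 = 5·x·(x − 9) + 4·(x − 9).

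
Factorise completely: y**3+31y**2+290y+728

(y+13)(y+14)(y+4)

Trying the rational-root candidates, y = −4 is a root, giving the factor (y+4) and quotient y**2+27y+182.
The remaining quadratic factors as (y+13)(y+14).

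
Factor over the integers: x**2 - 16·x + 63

(x - 7)·(x - 9)

Two integers with product 63 and sum -16 are -7 and -9.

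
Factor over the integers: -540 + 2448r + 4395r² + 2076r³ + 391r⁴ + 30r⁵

(5r + 6)(6r - 1)(r + 3)(r² + 9r + 30)

By the rational root theorem, r = -6/5 is a root, giving the factor (5r + 6) and quotient 6r⁴ + 71r³ + 330r² + 483r - 90.
Continuing, r = -3 is a root, so (r + 3) is a factor; dividing leaves 6r³ + 53r² + 171r - 30.
Next, r = 1/6 is a root, so (6r - 1) is a factor; dividing leaves r² + 9r + 30.
The quadratic r² + 9r + 30 has discriminant -39 < 0 and is irreducible over ℤ.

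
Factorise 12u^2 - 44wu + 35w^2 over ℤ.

Group: 5w(7w - 6u) - 2u(7w - 6u); both groups contain (7w - 6u).

(5w - 2u)(7w - 6u)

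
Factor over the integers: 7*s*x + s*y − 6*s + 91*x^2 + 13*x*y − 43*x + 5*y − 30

Group: s*(7*x + y − 6) + (13*x + 5)*(7*x + y − 6); both groups contain (7*x + y − 6).

(7*x + y − 6)*(s + 13*x + 5)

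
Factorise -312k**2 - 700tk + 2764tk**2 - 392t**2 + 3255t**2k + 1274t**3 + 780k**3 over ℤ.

Group: 13t(98t**2 + 175tk + 78k**2) + (10k - 4)(98t**2 + 175tk + 78k**2); both groups contain (98t**2 + 175tk + 78k**2), so (13t + 10k - 4) is a factor with cofactor 98t**2 + 175tk + 78k**2.
The cofactor groups again: 98t**2 + 175tk + 78k**2 = 14t(7t + 6k) + 13k(7t + 6k); both groups contain (7t + 6k), giving (14t + 13k)(7t + 6k).

(13t + 10k - 4)(14t + 13k)(7t + 6k)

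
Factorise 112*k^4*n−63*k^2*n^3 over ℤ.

7*k^2*n*(4*k+3*n)*(4*k−3*n)

Pull out the common factor 7*k^2*n; 16*k^2−9*n^2 is a difference of squares.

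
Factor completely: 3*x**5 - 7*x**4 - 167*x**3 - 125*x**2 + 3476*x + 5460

(3*x + 5)*(x - 6)*(x - 7)*(x**2 + 9*x + 26)

Testing divisors of the constant over divisors of the leading coefficient, x = 6 is a root, giving the factor (x - 6) and quotient 3*x**4 + 11*x**3 - 101*x**2 - 731*x - 910.
Then x = 7 is a root, so (x - 7) divides it; the quotient is 3*x**3 + 32*x**2 + 123*x + 130.
Next, x = -5/3 is a root, so (3*x + 5) is a factor; dividing leaves x**2 + 9*x + 26.
The quadratic x**2 + 9*x + 26 has discriminant -23 < 0 and is irreducible over ℤ.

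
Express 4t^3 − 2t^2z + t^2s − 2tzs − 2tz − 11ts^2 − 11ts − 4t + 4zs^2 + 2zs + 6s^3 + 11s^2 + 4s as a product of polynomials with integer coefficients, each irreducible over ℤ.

Group: t(4t^2 − 2tz − 7ts − 4t + 2zs + 3s^2 + 4s) + (2s + 1)(4t^2 − 2tz − 7ts − 4t + 2zs + 3s^2 + 4s); both groups contain (4t^2 − 2tz − 7ts − 4t + 2zs + 3s^2 + 4s), so (t + 2s + 1) is a factor with cofactor 4t^2 − 2tz − 7ts − 4t + 2zs + 3s^2 + 4s.
The cofactor groups again: 4t^2 − 2tz − 7ts − 4t + 2zs + 3s^2 + 4s = 4t(t − s) + (−2z − 3s − 4)(t − s); both groups contain (t − s), giving (4t − 2z − 3s − 4)(t − s).

(4t − 2z − 3s − 4)(t − s)(t + 2s + 1)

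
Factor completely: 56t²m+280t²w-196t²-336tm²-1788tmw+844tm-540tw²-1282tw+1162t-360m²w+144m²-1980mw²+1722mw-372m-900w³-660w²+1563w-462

Group: 2t(28tm+140tw-98t+30mw-12m+150w²-165w+42) + (-12m-6w-11)(28tm+140tw-98t+30mw-12m+150w²-165w+42); both groups contain (28tm+140tw-98t+30mw-12m+150w²-165w+42), so (2t-12m-6w-11) is a factor with cofactor 28tm+140tw-98t+30mw-12m+150w²-165w+42.
The cofactor groups again: 28tm+140tw-98t+30mw-12m+150w²-165w+42 = 2m(14t+15w-6) + (10w-7)(14t+15w-6); both groups contain (14t+15w-6), giving (2m+10w-7)(14t+15w-6).

(2t-12m-6w-11)(14t+15w-6)(2m+10w-7)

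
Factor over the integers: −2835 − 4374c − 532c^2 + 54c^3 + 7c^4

(7c + 5)(c + 7)(c + 9)(c − 9)

Testing divisors of the constant over divisors of the leading coefficient, c = −5/7 is a root, so (7c + 5) is a factor; dividing leaves c^3 + 7c^2 − 81c − 567.
Next, c = −7 is a root, so (c + 7) is a factor; dividing leaves c^2 − 81.
The remaining quadratic factors as (c + 9)(c − 9).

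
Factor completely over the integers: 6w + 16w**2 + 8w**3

2w(2w + 1)(2w + 3)

Pull out the common factor 2w, then factor the remaining trinomial.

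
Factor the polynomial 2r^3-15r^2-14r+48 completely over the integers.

(2r-3)(r+2)(r-8)

Trying the rational-root candidates, r = -2 is a root, so (r+2) is a factor; dividing leaves 2r^2-19r+24.
The remaining quadratic factors as (2r-3)(r-8).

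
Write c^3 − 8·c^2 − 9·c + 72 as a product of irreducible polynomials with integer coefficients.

By the rational root theorem, c = 3 is a root, giving the factor (c − 3) and quotient c^2 − 5·c − 24.
The remaining quadratic factors as (c + 3)(c − 8).

(c + 3)·(c − 3)·(c − 8)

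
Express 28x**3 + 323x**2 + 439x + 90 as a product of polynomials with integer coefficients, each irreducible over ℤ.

(4x + 1)(7x + 9)(x + 10)

Trying the rational-root candidates, x = -10 is a root, so (x + 10) divides it; the quotient is 28x**2 + 43x + 9.
The remaining quadratic factors as (7x + 9)(4x + 1).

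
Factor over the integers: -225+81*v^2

Factor out 9, leaving 9*v^2-25, which is a difference of two squares.

9*(3*v+5)*(3*v-5)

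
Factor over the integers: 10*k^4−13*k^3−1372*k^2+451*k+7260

Trying the rational-root candidates, k = 5/2 is a root, so (2*k−5) is a factor; dividing leaves 5*k^3+6*k^2−671*k−1452.
Then k = 12 is a root, giving the factor (k−12) and quotient 5*k^2+66*k+121.
The remaining quadratic factors as (k+11)(5*k+11).

(2*k−5)*(5*k+11)*(k+11)*(k−12)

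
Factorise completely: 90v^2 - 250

Every term has a factor of 10. Then 9v^2 - 25 = (3v)² − (5)².

10(3v + 5)(3v - 5)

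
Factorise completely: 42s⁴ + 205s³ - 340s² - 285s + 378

(6s + 7)(7s - 9)(s + 6)(s - 1)

By the rational root theorem, s = 1 is a root, so (s - 1) is a factor; dividing leaves 42s³ + 247s² - 93s - 378.
Then s = -6 is a root, so (s + 6) divides it; the quotient is 42s² - 5s - 63.
The remaining quadratic factors as (6s + 7)(7s - 9).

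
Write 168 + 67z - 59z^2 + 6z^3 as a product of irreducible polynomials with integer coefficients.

Among the possible rational roots, z = 8 is a root, giving the factor (z - 8) and quotient 6z^2 - 11z - 21.
The remaining quadratic factors as (6z + 7)(z - 3).

(6z + 7)(z - 3)(z - 8)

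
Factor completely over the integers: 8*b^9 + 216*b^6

8*b^6*(b + 3)*(b^2 − 3*b + 9)

Pull out the common factor 8*b^6, leaving b^3 + 27.
Recognize a sum of cubes with the parts b and 3.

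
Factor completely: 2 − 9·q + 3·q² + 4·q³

(4·q − 1)·(q + 2)·(q − 1)

Among the possible rational roots, q = −2 is a root, so (q + 2) is a factor; dividing leaves 4·q² − 5·q + 1.
The remaining quadratic factors as (q − 1)(4·q − 1).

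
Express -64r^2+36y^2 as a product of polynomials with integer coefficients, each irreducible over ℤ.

4(3y-4r)(3y+4r)

Every term has a factor of 4. Then 9y^2-16r^2 = (3y)² − (4r)².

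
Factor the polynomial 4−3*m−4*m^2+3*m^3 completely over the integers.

Testing divisors of the constant over divisors of the leading coefficient, m = 4/3 is a root, giving the factor (3*m−4) and quotient m^2−1.
The remaining quadratic factors as (m+1)(m−1).

(3*m−4)*(m+1)*(m−1)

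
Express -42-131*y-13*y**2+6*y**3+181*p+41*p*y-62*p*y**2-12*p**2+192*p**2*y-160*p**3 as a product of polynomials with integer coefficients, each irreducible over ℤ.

Group: 5*p*(-32*p**2+32*p*y+36*p-6*y**2-23*y-7) + (-y+6)*(-32*p**2+32*p*y+36*p-6*y**2-23*y-7); both groups contain (-32*p**2+32*p*y+36*p-6*y**2-23*y-7), so (5*p-y+6) is a factor with cofactor -32*p**2+32*p*y+36*p-6*y**2-23*y-7.
The cofactor groups again: -32*p**2+32*p*y+36*p-6*y**2-23*y-7 = -8*p*(4*p-3*y-1) + (2*y+7)*(4*p-3*y-1); both groups contain (4*p-3*y-1), giving -(8*p-2*y-7)*(4*p-3*y-1).

-(4*p-3*y-1)*(5*p-y+6)*(8*p-2*y-7)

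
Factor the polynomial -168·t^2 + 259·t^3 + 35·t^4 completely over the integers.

Pull out the common factor 7·t^2, then factor the remaining trinomial.

7·t^2·(5·t - 3)·(t + 8)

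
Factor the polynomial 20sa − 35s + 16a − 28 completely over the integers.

(4a − 7)(5s + 4)

Group as (20sa − 35s) + (16a − 28) = 5s(4a − 7) + 4(4a − 7).
Both groups share the factor (4a − 7).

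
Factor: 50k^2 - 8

Every term has a factor of 2. Then 25k^2 - 4 = (5k)² − (2)².

2(5k + 2)(5k - 2)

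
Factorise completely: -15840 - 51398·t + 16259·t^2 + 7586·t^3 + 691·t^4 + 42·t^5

By the rational root theorem, t = -5 is a root, giving the factor (t + 5) and quotient 42·t^4 + 481·t^3 + 5181·t^2 - 9646·t - 3168.
Next, t = 11/6 is a root, giving the factor (6·t - 11) and quotient 7·t^3 + 93·t^2 + 1034·t + 288.
Then t = -2/7 is a root, giving the factor (7·t + 2) and quotient t^2 + 13·t + 144.
The quadratic t^2 + 13·t + 144 has discriminant -407 < 0 and is irreducible over ℤ.

(6·t - 11)·(7·t + 2)·(t + 5)·(t^2 + 13·t + 144)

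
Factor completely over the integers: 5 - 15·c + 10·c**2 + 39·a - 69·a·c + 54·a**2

(6·a - c + 1)·(9·a - 10·c + 5)

Group: 9·a·(6·a - c + 1) + (-10·c + 5)·(6·a - c + 1); both groups contain (6·a - c + 1).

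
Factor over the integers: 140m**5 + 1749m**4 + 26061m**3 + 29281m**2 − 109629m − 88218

(4m + 3)(5m + 13)(7m − 13)(m**2 + 11m + 174)

Testing divisors of the constant over divisors of the leading coefficient, m = −3/4 is a root, so (4m + 3) is a factor; dividing leaves 35m**4 + 411m**3 + 6207m**2 + 2665m − 29406.
Continuing, m = 13/7 is a root, so (7m − 13) is a factor; dividing leaves 5m**3 + 68m**2 + 1013m + 2262.
Continuing, m = −13/5 is a root, so (5m + 13) divides it; the quotient is m**2 + 11m + 174.
The quadratic m**2 + 11m + 174 has discriminant −575 < 0 and is irreducible over ℤ.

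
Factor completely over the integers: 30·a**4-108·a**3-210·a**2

6·a**2·(5·a+7)·(a-5)

Pull out the common factor 6·a**2, then factor the remaining trinomial.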